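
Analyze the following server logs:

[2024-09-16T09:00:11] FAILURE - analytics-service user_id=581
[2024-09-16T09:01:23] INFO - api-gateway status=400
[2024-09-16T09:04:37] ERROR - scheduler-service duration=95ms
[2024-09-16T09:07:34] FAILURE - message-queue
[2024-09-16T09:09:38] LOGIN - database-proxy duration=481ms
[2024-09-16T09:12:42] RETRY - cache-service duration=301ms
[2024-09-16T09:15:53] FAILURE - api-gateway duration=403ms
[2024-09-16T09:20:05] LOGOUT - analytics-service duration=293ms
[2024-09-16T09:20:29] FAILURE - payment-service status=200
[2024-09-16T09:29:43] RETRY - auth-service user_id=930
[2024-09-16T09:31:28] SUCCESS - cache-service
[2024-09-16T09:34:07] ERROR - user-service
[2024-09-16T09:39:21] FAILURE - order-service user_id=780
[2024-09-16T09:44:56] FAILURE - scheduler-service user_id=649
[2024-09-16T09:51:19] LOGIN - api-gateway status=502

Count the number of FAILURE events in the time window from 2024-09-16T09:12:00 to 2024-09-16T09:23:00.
2

To count events in the time window:

1. Window boundaries: 2024-09-16T09:12:00 to 2024-09-16T09:23:00
2. Filter for FAILURE events within this window
3. Count matching events: 2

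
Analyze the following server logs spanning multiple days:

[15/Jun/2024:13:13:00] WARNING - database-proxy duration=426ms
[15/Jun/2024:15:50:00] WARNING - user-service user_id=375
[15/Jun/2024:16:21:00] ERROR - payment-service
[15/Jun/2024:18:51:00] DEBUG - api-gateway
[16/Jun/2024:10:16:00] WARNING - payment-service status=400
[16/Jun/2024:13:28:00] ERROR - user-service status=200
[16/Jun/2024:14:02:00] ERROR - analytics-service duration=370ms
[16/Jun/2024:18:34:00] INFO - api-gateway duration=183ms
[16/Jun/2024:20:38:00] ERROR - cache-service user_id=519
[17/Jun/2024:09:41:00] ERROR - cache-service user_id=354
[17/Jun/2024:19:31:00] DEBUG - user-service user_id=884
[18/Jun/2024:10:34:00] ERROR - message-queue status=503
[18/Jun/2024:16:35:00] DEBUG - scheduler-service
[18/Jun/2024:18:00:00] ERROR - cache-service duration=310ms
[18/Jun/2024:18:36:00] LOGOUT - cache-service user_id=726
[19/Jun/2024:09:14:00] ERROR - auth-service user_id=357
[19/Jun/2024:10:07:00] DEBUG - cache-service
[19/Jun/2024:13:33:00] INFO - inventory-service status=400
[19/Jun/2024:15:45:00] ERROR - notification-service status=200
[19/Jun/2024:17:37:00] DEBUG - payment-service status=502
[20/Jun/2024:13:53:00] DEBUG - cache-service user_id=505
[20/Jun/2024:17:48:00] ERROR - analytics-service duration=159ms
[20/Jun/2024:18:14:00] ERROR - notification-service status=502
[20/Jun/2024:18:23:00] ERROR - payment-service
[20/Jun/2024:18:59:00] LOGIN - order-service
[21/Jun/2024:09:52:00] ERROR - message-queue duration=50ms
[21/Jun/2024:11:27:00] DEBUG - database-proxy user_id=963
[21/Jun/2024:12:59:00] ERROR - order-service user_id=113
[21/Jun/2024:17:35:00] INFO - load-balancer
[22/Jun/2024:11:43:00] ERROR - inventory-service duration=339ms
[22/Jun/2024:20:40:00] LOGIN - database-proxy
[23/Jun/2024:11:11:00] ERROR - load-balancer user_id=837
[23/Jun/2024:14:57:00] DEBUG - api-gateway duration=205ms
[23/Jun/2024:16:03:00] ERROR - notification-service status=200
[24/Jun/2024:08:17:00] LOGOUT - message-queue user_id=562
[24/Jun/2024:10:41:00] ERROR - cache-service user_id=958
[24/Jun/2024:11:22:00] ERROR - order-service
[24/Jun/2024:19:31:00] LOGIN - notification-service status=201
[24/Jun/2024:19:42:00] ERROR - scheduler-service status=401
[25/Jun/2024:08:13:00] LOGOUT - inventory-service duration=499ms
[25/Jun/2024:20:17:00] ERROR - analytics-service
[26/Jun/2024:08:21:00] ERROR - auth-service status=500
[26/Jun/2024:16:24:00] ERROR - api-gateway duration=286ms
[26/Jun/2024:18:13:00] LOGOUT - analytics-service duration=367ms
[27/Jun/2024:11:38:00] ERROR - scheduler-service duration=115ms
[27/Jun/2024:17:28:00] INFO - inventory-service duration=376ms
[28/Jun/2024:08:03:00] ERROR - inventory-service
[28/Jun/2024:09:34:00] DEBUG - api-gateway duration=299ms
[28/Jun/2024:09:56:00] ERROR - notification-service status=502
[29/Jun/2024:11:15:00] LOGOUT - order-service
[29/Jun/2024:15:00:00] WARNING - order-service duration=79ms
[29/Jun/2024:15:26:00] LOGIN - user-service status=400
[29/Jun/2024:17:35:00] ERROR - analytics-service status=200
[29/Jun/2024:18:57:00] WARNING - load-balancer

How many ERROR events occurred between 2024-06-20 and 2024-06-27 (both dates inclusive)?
15

To filter by date range:

1. Date range: 2024-06-20 through 2024-06-27, both dates inclusive
2. Filter for ERROR events whose date falls in this range
3. Count matching events: 15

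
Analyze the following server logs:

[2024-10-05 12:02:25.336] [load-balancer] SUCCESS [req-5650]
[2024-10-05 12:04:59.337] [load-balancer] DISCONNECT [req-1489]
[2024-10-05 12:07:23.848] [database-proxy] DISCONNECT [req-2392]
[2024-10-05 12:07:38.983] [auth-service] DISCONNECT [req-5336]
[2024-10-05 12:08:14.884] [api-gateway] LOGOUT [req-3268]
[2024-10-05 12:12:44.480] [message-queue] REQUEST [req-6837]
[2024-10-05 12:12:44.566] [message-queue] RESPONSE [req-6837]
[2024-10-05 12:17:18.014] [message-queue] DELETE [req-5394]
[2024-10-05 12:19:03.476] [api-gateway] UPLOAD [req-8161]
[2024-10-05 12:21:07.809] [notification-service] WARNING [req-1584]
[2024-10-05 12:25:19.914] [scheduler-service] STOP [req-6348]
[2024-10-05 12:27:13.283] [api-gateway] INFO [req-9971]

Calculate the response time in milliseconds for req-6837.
86

To calculate latency:

1. Find REQUEST with id req-6837: 2024-10-05 12:12:44.480
2. Find RESPONSE with id req-6837: 2024-10-05 12:12:44.566
3. Latency: 2024-10-05 12:12:44.566 - 2024-10-05 12:12:44.480 = 86ms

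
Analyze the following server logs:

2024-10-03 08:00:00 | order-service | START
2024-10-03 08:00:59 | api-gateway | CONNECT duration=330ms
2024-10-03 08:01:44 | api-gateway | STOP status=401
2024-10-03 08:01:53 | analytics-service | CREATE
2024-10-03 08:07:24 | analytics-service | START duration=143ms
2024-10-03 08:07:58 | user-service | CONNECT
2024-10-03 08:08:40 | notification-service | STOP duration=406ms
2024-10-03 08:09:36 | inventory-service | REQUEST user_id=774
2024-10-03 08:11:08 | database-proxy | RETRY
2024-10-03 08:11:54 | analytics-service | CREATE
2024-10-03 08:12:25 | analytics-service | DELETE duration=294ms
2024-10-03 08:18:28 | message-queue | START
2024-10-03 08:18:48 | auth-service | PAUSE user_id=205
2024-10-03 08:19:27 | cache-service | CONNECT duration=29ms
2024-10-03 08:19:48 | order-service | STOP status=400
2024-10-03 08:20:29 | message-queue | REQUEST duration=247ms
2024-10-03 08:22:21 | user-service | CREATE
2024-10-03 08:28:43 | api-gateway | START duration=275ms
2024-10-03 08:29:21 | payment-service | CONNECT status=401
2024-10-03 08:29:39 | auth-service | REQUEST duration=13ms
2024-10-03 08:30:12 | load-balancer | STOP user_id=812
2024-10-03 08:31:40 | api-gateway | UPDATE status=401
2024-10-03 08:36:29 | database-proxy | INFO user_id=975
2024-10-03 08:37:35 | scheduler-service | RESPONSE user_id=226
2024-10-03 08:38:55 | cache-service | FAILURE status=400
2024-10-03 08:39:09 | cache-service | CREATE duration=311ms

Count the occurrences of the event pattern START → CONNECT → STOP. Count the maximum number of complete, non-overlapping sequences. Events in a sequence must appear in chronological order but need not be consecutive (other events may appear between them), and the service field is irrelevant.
4

To count sequences:

1. Look for pattern: START → CONNECT → STOP
2. Greedily scan the log in chronological order, matching each sequence element in turn (ignoring service)
3. Each time the full pattern completes, increment the count and restart matching from the next event
4. Complete non-overlapping sequences found: 4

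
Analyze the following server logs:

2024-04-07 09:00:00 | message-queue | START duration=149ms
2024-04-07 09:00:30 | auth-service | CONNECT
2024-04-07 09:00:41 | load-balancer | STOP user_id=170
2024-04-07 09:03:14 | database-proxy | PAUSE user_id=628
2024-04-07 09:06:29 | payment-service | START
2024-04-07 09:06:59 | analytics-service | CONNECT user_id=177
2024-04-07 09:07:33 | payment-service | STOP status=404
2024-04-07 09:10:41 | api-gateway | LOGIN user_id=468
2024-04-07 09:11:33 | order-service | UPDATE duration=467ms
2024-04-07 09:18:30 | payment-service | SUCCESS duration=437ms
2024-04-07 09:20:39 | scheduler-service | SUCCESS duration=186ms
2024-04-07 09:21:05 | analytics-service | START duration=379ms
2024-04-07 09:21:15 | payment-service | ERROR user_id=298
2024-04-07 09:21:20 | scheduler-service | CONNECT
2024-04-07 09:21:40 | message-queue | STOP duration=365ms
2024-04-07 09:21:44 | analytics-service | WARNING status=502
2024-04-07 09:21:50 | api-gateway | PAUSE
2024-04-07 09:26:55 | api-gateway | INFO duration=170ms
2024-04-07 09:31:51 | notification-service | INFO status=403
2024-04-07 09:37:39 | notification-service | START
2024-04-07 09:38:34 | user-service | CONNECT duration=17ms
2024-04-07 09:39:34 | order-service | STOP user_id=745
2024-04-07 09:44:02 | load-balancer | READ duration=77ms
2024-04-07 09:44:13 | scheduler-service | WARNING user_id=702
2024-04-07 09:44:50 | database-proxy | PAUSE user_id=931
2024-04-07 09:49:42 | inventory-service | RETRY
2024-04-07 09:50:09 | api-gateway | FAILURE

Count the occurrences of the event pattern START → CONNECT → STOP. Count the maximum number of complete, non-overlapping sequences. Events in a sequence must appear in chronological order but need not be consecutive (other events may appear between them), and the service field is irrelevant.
4

To count sequences:

1. Look for pattern: START → CONNECT → STOP
2. Greedily scan the log in chronological order, matching each sequence element in turn (ignoring service)
3. Each time the full pattern completes, increment the count and restart matching from the next event
4. Complete non-overlapping sequences found: 4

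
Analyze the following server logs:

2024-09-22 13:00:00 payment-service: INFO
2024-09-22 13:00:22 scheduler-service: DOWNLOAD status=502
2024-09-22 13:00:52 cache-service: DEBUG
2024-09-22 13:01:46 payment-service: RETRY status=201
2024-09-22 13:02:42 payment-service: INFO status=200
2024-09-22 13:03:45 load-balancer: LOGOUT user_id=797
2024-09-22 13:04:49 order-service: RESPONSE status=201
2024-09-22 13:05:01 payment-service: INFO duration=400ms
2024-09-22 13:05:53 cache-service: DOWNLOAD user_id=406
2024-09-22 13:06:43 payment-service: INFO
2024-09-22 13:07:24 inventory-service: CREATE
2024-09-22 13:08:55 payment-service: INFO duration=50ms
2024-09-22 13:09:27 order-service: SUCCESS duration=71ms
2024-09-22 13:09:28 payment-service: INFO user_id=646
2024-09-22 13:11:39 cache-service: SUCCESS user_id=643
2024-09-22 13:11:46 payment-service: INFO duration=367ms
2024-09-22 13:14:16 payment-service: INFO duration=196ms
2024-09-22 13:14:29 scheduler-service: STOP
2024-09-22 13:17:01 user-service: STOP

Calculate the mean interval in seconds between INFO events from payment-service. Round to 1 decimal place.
122.3

To calculate average interval:

1. Find all INFO events for payment-service in order
2. Calculate time gaps between consecutive events
3. Compute mean of gaps: 856 / 7 = 122.3 seconds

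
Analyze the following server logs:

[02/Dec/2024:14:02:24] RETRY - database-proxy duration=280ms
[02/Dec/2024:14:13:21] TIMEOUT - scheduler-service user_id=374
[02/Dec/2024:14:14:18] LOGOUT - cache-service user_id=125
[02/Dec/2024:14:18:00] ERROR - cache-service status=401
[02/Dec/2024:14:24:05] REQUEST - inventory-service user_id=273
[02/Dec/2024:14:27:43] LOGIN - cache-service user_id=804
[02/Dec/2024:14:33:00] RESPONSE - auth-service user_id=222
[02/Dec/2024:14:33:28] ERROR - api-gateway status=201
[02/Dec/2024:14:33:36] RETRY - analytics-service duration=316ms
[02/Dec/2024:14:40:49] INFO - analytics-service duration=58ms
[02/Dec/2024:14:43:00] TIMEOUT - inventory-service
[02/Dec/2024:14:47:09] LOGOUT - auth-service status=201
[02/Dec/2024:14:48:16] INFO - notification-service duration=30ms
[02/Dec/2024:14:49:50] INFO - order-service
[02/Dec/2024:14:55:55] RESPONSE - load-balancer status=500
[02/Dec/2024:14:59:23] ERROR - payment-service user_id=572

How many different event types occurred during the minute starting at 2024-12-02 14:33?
3

To count unique event types:

1. Filter events in the minute starting at 2024-12-02 14:33
2. Extract event types from matching entries
3. Count unique types: 3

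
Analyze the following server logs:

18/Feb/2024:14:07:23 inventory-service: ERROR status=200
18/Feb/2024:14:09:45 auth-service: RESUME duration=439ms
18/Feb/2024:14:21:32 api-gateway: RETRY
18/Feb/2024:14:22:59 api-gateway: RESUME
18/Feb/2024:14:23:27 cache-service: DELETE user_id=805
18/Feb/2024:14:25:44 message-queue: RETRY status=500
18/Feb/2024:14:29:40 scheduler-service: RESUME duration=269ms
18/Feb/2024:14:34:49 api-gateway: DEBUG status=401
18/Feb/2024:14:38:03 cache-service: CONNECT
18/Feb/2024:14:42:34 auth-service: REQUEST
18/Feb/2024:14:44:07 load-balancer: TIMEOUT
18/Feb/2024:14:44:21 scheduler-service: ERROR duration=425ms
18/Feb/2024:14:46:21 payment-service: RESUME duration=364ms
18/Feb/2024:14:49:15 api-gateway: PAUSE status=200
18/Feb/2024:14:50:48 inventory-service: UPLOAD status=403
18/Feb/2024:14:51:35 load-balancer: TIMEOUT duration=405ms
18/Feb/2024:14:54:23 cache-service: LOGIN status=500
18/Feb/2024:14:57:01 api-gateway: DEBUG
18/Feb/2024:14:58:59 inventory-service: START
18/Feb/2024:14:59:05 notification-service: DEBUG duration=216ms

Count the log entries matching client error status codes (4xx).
2

To find matching entries:

1. Pattern to match: client error status codes (4xx)
2. Scan each log entry for the pattern
3. Count matches: 2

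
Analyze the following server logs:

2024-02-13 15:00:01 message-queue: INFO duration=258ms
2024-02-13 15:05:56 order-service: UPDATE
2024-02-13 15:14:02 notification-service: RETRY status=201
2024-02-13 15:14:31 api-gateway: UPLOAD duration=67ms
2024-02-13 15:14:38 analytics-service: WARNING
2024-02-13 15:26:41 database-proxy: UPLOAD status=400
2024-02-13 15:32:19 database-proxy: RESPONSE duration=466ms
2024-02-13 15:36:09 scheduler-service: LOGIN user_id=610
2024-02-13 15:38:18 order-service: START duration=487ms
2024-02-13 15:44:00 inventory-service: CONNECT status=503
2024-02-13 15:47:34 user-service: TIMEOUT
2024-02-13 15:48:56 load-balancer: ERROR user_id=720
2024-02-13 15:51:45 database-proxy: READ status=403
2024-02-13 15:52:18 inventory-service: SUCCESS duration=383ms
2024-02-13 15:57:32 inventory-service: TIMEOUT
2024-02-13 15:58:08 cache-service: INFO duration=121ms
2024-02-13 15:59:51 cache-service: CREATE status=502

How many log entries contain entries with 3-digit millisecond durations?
5

To find matching entries:

1. Pattern to match: entries with 3-digit millisecond durations
2. Scan each log entry for the pattern
3. Count matches: 5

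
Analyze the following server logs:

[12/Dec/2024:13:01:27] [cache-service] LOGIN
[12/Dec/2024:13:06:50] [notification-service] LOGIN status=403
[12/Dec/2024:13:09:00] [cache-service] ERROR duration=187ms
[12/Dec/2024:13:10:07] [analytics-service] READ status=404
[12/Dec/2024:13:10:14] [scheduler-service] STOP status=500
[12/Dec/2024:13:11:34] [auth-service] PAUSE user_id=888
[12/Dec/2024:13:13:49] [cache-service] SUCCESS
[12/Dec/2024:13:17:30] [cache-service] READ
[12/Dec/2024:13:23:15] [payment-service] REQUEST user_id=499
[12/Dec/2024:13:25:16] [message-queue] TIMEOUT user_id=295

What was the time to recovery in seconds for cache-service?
289

To calculate recovery time:

1. Find ERROR event for cache-service: 12/Dec/2024:13:09:00
2. Find next SUCCESS event for cache-service: 12/Dec/2024:13:13:49
3. Recovery time: 12/Dec/2024:13:13:49 - 12/Dec/2024:13:09:00 = 289 seconds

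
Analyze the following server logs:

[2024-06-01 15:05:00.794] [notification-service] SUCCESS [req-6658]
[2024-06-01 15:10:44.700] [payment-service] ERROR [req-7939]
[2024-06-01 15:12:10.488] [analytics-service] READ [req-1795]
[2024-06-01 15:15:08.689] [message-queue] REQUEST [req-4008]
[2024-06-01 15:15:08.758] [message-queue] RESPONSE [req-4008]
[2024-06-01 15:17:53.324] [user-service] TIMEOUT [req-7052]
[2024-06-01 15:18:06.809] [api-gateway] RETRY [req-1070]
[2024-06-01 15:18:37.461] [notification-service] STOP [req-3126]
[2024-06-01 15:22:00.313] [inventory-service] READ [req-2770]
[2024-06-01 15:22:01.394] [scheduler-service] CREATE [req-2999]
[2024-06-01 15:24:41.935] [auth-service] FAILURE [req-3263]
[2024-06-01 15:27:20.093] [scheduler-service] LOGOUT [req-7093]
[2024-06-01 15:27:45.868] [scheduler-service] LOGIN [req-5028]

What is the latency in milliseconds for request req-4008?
69

To calculate latency:

1. Find REQUEST with id req-4008: 2024-06-01 15:15:08.689
2. Find RESPONSE with id req-4008: 2024-06-01 15:15:08.758
3. Latency: 2024-06-01 15:15:08.758 - 2024-06-01 15:15:08.689 = 69ms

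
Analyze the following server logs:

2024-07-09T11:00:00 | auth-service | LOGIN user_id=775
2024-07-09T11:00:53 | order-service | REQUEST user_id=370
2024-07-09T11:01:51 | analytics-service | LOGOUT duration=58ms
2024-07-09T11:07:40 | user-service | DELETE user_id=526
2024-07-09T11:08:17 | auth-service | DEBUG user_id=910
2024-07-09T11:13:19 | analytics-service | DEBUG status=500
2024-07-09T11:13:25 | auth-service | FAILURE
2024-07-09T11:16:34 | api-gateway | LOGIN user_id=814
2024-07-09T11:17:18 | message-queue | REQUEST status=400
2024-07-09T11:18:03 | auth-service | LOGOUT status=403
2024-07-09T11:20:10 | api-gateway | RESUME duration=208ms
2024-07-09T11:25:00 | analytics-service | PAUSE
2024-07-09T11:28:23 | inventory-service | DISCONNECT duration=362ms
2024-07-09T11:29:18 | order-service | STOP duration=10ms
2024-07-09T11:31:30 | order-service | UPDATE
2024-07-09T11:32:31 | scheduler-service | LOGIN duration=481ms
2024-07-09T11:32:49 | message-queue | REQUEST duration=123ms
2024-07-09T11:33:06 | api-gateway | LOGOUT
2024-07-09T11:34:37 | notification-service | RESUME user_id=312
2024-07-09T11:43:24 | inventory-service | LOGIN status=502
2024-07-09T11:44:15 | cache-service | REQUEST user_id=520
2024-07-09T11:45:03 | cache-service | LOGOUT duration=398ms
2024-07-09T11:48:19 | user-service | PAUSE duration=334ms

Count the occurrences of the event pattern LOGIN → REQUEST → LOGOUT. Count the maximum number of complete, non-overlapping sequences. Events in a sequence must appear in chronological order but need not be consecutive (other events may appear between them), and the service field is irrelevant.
4

To count sequences:

1. Look for pattern: LOGIN → REQUEST → LOGOUT
2. Greedily scan the log in chronological order, matching each sequence element in turn (ignoring service)
3. Each time the full pattern completes, increment the count and restart matching from the next event
4. Complete non-overlapping sequences found: 4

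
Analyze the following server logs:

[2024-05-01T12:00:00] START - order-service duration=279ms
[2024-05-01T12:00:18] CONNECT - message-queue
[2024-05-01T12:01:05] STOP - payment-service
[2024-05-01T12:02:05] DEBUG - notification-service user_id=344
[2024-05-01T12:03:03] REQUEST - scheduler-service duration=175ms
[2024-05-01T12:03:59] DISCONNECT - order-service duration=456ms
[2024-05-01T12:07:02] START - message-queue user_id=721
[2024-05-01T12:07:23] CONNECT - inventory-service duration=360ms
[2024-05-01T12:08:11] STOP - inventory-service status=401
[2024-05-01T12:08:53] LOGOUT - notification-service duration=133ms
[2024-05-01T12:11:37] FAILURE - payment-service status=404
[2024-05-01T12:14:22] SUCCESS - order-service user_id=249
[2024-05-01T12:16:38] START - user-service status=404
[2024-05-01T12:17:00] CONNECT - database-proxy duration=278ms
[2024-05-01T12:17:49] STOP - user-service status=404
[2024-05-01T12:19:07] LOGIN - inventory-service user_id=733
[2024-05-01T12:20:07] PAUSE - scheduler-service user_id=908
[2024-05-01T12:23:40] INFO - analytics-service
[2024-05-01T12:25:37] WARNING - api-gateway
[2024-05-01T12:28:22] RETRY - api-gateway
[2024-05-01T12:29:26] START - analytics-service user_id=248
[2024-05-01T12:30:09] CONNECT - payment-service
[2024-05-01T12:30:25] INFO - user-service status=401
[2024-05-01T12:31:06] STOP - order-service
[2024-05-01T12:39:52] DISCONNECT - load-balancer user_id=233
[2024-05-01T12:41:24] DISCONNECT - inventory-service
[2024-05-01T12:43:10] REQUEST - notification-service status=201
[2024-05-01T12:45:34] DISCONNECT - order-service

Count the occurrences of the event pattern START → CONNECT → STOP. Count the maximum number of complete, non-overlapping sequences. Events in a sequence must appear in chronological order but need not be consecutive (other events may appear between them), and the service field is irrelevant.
4

To count sequences:

1. Look for pattern: START → CONNECT → STOP
2. Greedily scan the log in chronological order, matching each sequence element in turn (ignoring service)
3. Each time the full pattern completes, increment the count and restart matching from the next event
4. Complete non-overlapping sequences found: 4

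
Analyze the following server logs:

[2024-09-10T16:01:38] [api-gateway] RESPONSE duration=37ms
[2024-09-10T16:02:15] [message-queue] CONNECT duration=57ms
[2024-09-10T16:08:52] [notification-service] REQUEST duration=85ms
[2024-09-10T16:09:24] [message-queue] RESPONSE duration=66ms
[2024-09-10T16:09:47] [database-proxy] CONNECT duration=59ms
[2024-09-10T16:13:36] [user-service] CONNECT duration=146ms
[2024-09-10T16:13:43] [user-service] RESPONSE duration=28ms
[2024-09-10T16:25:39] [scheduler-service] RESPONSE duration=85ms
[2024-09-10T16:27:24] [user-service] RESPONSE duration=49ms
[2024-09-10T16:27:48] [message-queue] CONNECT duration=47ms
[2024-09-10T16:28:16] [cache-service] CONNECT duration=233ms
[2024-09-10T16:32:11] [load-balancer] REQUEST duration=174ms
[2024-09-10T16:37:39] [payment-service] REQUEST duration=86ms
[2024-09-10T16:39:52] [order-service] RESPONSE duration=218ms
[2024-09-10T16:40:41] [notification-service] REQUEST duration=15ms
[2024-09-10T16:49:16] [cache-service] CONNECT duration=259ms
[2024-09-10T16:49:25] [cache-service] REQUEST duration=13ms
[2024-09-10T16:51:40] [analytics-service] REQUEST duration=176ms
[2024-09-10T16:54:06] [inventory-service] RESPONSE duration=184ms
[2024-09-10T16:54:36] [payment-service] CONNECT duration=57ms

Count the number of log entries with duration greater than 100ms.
7

To count timeouts:

1. Threshold: 100ms
2. Extract duration from each log entry
3. Count entries where duration > 100
4. Timeout count: 7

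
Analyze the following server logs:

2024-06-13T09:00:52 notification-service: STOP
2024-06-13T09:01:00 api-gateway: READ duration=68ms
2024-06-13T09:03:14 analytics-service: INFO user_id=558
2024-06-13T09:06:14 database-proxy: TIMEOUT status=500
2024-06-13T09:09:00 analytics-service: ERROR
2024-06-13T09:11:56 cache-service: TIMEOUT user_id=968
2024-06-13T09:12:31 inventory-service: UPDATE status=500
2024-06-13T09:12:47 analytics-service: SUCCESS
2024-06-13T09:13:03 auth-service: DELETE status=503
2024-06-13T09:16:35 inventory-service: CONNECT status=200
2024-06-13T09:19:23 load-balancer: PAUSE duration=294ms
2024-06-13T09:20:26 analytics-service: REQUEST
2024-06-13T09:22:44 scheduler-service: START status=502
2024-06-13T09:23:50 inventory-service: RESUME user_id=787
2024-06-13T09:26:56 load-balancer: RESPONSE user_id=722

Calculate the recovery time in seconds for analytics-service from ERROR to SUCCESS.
227

To calculate recovery time:

1. Find ERROR event for analytics-service: 2024-06-13T09:09:00
2. Find next SUCCESS event for analytics-service: 2024-06-13T09:12:47
3. Recovery time: 2024-06-13T09:12:47 - 2024-06-13T09:09:00 = 227 seconds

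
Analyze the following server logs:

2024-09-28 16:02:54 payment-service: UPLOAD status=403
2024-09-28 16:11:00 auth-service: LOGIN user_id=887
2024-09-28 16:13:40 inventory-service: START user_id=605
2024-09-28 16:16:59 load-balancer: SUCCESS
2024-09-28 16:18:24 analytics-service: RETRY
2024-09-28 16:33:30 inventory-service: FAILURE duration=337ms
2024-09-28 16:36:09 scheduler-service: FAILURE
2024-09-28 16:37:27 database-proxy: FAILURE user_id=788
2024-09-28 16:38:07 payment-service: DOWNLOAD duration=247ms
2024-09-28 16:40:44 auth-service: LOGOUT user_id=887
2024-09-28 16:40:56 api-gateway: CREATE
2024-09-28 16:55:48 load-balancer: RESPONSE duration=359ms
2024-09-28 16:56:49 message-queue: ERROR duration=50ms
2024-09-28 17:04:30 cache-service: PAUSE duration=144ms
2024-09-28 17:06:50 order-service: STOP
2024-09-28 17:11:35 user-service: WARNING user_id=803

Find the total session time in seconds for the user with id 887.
1784

To calculate session duration:

1. Find LOGIN event for user_id=887: 2024-09-28 16:11:00
2. Find LOGOUT event for user_id=887: 2024-09-28 16:40:44
3. Session duration: 2024-09-28 16:40:44 - 2024-09-28 16:11:00 = 1784 seconds (29 minutes)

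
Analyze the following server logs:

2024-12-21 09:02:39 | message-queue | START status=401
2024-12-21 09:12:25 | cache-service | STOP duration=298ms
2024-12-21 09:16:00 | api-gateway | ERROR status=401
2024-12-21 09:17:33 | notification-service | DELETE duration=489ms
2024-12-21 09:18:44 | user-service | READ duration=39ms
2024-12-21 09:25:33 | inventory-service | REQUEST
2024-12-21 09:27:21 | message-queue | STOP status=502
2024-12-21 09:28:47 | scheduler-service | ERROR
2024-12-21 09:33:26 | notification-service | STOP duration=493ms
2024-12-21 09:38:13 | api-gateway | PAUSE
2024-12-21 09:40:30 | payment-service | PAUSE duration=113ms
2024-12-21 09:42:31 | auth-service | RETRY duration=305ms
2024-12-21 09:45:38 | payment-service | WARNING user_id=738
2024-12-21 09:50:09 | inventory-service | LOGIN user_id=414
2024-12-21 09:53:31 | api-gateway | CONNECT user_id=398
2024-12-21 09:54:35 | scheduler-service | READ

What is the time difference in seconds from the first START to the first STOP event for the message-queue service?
1482

To find the time between events:

1. Locate the first START event for message-queue: 2024-12-21 09:02:39
2. Locate the first STOP event for message-queue: 2024-12-21 09:27:21
3. Calculate the difference: 2024-12-21 09:27:21 - 2024-12-21 09:02:39 = 1482 seconds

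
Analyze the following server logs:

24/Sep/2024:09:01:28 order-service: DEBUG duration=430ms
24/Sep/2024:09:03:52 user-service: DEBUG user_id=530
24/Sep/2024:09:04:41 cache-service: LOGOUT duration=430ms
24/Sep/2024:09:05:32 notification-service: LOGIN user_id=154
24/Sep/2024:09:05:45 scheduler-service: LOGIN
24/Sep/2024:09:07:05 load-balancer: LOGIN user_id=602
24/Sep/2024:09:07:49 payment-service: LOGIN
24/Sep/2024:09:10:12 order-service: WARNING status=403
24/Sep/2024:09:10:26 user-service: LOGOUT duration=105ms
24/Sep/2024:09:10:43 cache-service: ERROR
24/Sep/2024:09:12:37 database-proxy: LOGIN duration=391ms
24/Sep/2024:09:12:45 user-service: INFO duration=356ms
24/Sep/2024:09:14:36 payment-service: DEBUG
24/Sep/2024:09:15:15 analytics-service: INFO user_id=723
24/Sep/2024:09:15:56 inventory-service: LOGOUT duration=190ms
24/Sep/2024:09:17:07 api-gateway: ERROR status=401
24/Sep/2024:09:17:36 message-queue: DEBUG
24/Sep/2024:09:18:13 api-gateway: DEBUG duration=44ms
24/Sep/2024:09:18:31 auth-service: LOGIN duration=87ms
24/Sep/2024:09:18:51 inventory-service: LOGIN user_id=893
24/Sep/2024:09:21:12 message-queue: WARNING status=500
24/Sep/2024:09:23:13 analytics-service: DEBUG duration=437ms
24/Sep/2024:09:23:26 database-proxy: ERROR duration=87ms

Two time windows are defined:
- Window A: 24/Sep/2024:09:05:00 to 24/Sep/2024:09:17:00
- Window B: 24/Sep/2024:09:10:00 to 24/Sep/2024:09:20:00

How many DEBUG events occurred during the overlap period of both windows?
1

To find overlap events:

1. Window A: 24/Sep/2024:09:05:00 to 24/Sep/2024:09:17:00
2. Window B: 24/Sep/2024:09:10:00 to 24/Sep/2024:09:20:00
3. Overlap period: 24/Sep/2024:09:10:00 to 24/Sep/2024:09:17:00
4. Count DEBUG events in overlap: 1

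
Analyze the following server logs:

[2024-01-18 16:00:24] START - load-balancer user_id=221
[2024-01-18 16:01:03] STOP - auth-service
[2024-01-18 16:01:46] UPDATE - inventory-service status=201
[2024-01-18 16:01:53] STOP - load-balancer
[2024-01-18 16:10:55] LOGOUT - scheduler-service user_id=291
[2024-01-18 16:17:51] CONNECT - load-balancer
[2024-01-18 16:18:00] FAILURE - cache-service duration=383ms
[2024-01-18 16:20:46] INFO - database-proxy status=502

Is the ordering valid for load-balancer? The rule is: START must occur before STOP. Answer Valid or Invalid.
Valid

To validate ordering:

1. Required order: START → STOP
2. Rule: START must occur before STOP
3. Check actual order of events for load-balancer
4. Result: Valid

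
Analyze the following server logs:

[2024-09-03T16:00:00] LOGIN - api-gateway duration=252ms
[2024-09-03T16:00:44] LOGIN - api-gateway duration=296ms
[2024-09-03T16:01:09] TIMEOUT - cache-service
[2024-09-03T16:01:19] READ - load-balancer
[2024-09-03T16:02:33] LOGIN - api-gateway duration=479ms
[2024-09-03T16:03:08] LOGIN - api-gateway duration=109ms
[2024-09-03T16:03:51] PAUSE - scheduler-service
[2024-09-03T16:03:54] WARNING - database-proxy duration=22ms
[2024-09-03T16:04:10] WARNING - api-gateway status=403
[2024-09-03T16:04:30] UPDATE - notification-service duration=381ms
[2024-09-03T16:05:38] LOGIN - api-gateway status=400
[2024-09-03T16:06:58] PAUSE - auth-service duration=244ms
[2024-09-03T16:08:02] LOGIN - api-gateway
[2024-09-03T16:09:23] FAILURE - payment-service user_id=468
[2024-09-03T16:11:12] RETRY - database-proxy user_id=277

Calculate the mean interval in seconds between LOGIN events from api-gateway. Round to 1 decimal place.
96.4

To calculate average interval:

1. Find all LOGIN events for api-gateway in order
2. Calculate time gaps between consecutive events
3. Compute mean of gaps: 482 / 5 = 96.4 seconds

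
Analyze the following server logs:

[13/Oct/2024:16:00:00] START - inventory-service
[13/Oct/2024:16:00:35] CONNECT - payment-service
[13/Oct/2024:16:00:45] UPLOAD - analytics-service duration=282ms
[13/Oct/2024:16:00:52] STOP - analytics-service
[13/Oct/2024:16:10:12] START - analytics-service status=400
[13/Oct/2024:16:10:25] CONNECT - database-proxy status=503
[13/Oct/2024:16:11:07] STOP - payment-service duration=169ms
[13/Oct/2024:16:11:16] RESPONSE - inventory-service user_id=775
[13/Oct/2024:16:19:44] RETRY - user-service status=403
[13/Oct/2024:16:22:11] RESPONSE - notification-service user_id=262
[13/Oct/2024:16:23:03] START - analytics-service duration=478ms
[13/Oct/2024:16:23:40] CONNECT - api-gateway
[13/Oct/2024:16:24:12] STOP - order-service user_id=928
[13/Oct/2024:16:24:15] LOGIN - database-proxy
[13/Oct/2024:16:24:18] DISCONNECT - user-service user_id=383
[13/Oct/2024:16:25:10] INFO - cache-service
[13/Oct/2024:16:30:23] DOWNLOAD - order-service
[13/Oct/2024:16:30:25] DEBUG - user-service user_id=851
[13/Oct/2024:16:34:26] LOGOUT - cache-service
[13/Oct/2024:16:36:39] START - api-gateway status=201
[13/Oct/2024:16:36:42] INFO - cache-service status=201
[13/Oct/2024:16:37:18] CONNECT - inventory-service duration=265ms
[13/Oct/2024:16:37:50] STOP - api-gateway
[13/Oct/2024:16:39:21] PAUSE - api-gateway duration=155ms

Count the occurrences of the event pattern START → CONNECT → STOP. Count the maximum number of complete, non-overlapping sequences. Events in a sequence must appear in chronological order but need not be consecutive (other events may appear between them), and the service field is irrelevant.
4

To count sequences:

1. Look for pattern: START → CONNECT → STOP
2. Greedily scan the log in chronological order, matching each sequence element in turn (ignoring service)
3. Each time the full pattern completes, increment the count and restart matching from the next event
4. Complete non-overlapping sequences found: 4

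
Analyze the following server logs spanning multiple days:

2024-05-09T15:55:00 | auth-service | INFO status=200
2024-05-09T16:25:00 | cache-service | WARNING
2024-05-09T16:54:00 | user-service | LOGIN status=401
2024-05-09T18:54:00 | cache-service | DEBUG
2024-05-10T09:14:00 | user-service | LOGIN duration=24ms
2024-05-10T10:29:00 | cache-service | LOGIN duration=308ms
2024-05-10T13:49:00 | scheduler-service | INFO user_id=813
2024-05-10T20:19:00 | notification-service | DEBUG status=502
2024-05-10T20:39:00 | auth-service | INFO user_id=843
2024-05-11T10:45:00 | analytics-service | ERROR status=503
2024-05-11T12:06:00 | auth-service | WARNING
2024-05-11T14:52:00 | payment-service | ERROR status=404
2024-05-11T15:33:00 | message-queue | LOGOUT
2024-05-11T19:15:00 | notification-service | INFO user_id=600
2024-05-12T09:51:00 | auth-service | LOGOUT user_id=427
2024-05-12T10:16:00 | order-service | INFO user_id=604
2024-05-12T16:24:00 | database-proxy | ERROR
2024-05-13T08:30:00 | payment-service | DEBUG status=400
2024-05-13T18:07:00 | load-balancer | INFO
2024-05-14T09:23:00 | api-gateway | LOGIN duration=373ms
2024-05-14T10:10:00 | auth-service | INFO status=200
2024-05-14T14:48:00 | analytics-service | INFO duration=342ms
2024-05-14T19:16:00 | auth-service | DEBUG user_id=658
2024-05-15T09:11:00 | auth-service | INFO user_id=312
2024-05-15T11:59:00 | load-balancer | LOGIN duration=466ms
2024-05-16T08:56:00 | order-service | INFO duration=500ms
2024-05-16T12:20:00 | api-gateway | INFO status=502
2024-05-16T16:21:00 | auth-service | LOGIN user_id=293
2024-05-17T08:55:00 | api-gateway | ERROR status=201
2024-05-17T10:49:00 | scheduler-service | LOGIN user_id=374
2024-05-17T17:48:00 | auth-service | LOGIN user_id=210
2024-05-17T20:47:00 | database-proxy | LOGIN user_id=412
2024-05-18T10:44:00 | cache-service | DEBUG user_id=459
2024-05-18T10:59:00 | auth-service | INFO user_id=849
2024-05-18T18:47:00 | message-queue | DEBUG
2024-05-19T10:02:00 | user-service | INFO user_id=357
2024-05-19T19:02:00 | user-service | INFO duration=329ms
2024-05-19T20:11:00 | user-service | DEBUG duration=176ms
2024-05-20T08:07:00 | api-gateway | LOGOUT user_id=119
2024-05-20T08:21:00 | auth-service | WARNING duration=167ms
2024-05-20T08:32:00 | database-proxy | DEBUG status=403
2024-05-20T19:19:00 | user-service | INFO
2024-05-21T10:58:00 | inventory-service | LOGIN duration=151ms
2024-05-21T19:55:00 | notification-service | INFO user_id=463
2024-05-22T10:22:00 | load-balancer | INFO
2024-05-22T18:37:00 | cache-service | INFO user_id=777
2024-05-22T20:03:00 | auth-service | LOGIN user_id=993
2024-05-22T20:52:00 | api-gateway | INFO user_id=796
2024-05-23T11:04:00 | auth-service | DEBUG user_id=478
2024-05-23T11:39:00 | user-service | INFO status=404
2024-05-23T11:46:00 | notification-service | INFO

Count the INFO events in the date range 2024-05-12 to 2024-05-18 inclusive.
8

To filter by date range:

1. Date range: 2024-05-12 through 2024-05-18, both dates inclusive
2. Filter for INFO events whose date falls in this range
3. Count matching events: 8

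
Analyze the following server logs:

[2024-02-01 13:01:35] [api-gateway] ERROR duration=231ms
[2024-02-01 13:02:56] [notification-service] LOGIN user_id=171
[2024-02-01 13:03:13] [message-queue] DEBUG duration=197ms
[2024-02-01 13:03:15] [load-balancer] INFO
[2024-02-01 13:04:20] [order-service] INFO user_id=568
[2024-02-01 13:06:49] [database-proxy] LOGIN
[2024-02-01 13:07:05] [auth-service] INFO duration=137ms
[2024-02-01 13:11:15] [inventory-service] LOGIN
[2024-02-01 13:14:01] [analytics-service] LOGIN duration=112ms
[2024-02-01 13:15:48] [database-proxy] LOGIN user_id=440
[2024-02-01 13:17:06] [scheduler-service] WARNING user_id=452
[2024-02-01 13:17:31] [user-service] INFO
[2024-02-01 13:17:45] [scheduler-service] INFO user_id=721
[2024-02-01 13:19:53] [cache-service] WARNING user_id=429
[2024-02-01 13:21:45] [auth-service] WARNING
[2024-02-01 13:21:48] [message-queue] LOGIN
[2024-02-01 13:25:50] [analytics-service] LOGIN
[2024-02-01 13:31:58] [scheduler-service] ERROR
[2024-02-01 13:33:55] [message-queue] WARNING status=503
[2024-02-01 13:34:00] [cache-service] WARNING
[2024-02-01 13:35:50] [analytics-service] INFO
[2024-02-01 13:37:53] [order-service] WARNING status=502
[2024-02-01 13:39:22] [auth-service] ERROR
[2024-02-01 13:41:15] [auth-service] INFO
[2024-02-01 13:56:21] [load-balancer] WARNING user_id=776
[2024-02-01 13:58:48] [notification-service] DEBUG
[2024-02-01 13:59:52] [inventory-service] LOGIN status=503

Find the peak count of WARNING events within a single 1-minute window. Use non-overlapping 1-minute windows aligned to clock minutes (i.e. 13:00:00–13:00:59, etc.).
1

To find the burst window:

1. Divide the log period into non-overlapping 1-minute windows starting at 13:00
2. Count WARNING events in each window
3. Find the window with maximum count
4. Maximum events in a window: 1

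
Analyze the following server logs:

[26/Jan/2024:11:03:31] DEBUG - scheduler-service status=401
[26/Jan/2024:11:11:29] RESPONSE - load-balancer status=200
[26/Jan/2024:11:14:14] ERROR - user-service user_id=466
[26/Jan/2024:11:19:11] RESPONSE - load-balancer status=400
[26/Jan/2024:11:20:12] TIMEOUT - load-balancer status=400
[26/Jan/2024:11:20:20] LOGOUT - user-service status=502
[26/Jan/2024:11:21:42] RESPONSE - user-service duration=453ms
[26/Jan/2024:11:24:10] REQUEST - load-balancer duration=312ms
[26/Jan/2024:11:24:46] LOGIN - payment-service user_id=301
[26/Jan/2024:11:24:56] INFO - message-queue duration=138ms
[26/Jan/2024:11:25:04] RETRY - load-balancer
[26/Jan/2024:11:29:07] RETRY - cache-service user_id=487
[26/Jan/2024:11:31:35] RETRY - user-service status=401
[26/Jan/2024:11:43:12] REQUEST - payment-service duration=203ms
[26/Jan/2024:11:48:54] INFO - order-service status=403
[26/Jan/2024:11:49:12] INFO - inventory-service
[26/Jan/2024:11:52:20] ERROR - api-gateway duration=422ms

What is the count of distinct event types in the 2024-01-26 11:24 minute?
3

To count unique event types:

1. Filter events in the minute starting at 2024-01-26 11:24
2. Extract event types from matching entries
3. Count unique types: 3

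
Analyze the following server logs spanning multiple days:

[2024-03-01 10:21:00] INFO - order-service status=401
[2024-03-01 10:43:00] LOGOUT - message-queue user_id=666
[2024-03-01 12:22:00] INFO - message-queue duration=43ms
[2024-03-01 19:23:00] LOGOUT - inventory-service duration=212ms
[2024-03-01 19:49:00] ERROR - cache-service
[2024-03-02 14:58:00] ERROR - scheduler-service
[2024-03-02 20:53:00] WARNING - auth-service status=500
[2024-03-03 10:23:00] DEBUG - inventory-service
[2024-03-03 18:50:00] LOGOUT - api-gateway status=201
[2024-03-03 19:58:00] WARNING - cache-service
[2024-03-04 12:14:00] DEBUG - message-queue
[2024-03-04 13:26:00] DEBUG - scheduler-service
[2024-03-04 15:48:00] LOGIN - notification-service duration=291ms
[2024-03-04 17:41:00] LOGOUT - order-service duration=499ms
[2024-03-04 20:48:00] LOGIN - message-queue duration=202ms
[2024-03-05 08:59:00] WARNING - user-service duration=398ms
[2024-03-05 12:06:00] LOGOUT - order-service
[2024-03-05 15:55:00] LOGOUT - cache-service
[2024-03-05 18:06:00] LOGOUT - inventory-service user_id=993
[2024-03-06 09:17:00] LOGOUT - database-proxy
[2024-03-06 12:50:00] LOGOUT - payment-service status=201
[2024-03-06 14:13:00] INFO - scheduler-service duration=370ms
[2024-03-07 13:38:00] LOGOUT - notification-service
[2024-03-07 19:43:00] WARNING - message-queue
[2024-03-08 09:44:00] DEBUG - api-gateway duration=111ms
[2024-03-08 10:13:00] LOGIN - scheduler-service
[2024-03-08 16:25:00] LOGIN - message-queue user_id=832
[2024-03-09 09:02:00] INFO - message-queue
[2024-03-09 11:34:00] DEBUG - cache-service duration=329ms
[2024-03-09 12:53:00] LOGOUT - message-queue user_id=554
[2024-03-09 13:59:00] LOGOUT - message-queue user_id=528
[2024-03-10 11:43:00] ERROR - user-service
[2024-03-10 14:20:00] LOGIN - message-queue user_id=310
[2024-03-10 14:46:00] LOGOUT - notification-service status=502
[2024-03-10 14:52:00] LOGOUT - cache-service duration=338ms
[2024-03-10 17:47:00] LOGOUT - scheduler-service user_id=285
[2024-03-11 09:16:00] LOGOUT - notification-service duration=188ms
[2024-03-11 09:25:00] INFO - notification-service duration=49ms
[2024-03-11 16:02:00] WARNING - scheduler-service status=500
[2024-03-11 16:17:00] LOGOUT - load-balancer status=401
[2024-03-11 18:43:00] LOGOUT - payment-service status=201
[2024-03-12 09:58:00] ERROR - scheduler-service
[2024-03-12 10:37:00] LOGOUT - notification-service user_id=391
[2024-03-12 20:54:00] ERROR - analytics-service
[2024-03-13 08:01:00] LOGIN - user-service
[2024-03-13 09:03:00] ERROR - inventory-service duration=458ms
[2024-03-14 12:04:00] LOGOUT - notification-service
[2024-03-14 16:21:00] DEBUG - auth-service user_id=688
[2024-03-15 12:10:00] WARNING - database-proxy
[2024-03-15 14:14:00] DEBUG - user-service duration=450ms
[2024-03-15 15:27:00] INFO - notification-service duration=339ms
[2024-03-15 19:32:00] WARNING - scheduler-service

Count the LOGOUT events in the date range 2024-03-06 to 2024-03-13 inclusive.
12

To filter by date range:

1. Date range: 2024-03-06 through 2024-03-13, both dates inclusive
2. Filter for LOGOUT events whose date falls in this range
3. Count matching events: 12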